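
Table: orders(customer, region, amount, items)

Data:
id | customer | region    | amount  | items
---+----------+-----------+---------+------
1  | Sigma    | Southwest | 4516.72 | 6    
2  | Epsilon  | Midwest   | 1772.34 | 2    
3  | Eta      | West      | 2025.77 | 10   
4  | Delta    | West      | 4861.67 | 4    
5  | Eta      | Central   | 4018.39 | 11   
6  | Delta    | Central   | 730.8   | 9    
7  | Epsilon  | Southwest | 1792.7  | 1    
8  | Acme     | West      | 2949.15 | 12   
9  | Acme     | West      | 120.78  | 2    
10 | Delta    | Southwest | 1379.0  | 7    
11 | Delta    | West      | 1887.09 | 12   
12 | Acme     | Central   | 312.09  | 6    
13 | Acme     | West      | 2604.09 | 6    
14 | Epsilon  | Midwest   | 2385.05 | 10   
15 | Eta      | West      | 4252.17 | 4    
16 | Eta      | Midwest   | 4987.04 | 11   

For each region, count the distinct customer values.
SELECT region, COUNT(DISTINCT customer)
FROM orders
GROUP BY region

Result:
  Central: 3 distinct
  Midwest: 2 distinct
  Southwest: 3 distinct
  West: 3 distinct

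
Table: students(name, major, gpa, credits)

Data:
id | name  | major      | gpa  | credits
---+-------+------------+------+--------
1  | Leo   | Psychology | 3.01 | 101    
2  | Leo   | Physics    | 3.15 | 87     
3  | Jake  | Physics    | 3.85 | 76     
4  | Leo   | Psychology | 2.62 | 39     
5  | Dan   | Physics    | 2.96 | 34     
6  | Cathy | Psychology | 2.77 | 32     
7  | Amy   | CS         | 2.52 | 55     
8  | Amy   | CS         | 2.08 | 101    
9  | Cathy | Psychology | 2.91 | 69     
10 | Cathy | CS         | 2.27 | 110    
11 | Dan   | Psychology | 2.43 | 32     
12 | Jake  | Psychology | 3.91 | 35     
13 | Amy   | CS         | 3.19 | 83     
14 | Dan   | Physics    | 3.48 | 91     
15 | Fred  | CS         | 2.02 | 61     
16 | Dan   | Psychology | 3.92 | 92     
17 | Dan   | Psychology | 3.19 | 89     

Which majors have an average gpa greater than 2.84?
SELECT major, AVG(gpa)
FROM students
GROUP BY major
HAVING AVG(gpa) > 2.84

Result:
  Physics: avg=3.36
  Psychology: avg=3.10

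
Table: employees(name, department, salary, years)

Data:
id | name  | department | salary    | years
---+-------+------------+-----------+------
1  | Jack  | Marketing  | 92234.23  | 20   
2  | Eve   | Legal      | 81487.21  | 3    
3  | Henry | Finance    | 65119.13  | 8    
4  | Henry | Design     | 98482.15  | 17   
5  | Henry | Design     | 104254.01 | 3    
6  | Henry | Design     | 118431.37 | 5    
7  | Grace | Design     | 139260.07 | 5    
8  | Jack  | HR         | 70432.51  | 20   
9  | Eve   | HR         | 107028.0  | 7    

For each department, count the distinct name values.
SELECT department, COUNT(DISTINCT name)
FROM employees
GROUP BY department

Result:
  Design: 2 distinct
  Finance: 1 distinct
  HR: 2 distinct
  Legal: 1 distinct
  Marketing: 1 distinct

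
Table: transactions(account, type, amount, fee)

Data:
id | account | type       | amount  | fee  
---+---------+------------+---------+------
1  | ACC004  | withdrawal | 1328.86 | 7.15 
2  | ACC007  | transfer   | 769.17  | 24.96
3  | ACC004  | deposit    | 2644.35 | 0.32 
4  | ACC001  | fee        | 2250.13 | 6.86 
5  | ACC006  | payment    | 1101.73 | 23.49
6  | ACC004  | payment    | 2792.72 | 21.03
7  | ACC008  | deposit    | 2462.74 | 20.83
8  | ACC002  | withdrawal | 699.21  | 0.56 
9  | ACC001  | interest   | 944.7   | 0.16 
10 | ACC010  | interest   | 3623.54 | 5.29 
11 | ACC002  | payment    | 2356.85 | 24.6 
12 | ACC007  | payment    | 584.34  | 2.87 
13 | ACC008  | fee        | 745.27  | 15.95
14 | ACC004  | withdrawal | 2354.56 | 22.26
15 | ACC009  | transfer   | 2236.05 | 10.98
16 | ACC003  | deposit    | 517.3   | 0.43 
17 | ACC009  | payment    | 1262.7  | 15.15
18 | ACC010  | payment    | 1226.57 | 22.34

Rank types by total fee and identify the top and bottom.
SELECT type, SUM(fee)
FROM transactions
GROUP BY type
ORDER BY SUM(fee)

All groups:
  interest: 5.45
  deposit: 21.58
  fee: 22.81
  withdrawal: 29.97
  transfer: 35.94
  payment: 109.48

Highest: payment (109.48)
Lowest: interest (5.45)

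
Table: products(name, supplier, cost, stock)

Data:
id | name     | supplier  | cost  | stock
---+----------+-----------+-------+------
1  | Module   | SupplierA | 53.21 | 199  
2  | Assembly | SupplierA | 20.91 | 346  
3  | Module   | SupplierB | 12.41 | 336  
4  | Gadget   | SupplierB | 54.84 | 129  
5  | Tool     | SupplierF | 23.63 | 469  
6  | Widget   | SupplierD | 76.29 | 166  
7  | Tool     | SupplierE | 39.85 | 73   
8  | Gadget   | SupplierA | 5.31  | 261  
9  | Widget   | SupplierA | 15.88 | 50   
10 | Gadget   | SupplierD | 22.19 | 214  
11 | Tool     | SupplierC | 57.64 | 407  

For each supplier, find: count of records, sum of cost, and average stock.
SELECT supplier,
       COUNT(*) as cnt,
       SUM(cost) as total_cost,
       AVG(stock) as avg_stock
FROM products
GROUP BY supplier

Result:
  SupplierA: 4 records, 95.31 total cost, 214.00 avg stock
  SupplierB: 2 records, 67.25 total cost, 232.50 avg stock
  SupplierC: 1 records, 57.64 total cost, 407.00 avg stock
  SupplierD: 2 records, 98.48 total cost, 190.00 avg stock
  SupplierE: 1 records, 39.85 total cost, 73.00 avg stock
  SupplierF: 1 records, 23.63 total cost, 469.00 avg stock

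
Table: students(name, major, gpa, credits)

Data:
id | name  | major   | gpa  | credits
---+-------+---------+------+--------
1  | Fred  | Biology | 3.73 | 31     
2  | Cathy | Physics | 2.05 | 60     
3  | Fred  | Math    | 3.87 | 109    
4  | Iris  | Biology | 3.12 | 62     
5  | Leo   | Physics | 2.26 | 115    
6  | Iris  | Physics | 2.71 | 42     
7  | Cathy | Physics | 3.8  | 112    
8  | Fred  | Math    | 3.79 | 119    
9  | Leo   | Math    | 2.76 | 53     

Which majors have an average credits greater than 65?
SELECT major, AVG(credits)
FROM students
GROUP BY major
HAVING AVG(credits) > 65

Result:
  Math: avg=93.67
  Physics: avg=82.25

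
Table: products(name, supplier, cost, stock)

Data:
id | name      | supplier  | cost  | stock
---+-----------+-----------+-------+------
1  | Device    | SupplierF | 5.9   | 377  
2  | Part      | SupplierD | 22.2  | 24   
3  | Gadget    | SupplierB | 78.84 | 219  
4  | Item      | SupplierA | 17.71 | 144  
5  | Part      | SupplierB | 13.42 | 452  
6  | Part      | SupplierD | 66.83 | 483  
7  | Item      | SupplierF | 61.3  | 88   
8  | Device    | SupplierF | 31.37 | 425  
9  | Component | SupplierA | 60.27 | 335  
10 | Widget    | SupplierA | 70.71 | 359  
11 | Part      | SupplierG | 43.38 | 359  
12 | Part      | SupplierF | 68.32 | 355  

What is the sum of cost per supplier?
SELECT supplier, SUM(cost) as result
FROM products
GROUP BY supplier

Result:
  SupplierA: 148.69
  SupplierB: 92.26
  SupplierD: 89.03
  SupplierF: 166.89
  SupplierG: 43.38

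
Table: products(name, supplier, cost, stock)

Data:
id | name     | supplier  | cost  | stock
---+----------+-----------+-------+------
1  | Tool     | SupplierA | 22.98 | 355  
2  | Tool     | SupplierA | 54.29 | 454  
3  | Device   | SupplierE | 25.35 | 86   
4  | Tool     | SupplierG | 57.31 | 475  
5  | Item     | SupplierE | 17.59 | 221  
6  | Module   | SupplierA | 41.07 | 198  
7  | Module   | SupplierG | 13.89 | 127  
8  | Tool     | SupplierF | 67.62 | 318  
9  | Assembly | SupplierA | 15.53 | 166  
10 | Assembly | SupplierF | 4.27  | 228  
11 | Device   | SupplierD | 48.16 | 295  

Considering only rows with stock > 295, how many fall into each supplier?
SELECT supplier, COUNT(*)
FROM products
WHERE stock > 295
GROUP BY supplier

Note: WHERE filters rows before grouping.

Result:
  SupplierA: 2
  SupplierF: 1
  SupplierG: 1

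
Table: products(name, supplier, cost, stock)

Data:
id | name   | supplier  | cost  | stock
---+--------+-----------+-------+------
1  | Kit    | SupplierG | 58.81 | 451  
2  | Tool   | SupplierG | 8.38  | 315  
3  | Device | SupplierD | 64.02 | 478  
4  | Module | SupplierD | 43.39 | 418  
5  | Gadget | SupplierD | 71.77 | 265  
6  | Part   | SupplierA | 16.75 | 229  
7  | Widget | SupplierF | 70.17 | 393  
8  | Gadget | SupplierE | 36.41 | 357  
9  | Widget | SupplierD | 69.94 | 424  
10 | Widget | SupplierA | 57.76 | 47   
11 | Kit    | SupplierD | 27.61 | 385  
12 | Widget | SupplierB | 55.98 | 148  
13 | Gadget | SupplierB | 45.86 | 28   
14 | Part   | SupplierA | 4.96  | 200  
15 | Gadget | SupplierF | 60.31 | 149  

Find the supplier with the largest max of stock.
SELECT supplier, MAX(stock) as val
FROM products
GROUP BY supplier
ORDER BY val DESC
LIMIT 1

Result: SupplierD with max(stock) = 478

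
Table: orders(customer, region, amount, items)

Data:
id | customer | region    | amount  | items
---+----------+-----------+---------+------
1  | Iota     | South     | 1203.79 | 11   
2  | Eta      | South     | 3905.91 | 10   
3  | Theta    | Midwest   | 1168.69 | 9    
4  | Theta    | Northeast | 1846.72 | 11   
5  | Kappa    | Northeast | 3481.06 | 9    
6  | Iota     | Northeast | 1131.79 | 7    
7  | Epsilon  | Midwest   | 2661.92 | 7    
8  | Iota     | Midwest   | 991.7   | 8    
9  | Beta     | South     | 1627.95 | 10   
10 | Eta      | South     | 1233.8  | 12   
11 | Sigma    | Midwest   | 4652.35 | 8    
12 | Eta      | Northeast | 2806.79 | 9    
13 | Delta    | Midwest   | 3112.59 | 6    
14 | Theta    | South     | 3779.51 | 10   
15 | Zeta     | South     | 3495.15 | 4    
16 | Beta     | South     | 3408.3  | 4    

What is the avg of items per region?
SELECT region, AVG(items) as result
FROM orders
GROUP BY region

Result:
  Midwest: 7.60
  Northeast: 9.00
  South: 8.71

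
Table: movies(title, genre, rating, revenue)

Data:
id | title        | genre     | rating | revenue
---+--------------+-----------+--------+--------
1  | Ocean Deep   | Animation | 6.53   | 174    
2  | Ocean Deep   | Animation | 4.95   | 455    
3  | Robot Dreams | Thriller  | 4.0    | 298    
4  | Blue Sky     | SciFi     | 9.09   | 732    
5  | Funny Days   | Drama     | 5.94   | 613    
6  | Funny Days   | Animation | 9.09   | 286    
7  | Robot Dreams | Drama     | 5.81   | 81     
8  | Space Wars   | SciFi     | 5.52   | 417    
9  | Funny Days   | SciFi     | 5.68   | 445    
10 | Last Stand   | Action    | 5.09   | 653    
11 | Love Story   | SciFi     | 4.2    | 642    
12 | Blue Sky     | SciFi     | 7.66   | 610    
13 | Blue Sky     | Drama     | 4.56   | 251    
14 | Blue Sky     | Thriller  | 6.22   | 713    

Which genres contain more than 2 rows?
SELECT genre, COUNT(*) as cnt
FROM movies
GROUP BY genre
HAVING COUNT(*) > 2

Result:
  Animation: 3
  Drama: 3
  SciFi: 5

Note: HAVING filters groups after aggregation, WHERE filters rows before.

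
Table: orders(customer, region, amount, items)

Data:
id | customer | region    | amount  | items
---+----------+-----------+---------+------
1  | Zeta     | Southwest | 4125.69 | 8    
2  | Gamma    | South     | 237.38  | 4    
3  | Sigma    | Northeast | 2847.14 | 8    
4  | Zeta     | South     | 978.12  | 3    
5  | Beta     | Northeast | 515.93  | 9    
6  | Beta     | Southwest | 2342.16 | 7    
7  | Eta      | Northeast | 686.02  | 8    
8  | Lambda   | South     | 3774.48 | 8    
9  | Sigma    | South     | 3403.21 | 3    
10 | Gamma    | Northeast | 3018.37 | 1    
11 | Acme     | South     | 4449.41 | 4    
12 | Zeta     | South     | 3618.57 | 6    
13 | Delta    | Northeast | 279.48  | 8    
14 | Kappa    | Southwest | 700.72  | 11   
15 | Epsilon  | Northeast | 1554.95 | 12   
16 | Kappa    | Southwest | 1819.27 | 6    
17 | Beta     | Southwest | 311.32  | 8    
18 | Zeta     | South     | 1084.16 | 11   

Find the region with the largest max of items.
SELECT region, MAX(items) as val
FROM orders
GROUP BY region
ORDER BY val DESC
LIMIT 1

Result: Northeast with max(items) = 12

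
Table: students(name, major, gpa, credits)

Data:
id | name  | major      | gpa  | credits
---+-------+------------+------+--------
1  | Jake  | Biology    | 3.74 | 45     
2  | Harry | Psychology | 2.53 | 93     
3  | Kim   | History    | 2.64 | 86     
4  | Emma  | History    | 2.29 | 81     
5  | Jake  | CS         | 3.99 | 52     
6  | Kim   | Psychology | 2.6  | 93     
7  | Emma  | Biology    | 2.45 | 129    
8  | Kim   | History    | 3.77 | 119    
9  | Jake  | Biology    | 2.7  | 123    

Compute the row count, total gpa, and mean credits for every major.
SELECT major,
       COUNT(*) as cnt,
       SUM(gpa) as total_gpa,
       AVG(credits) as avg_credits
FROM students
GROUP BY major

Result:
  Biology: 3 records, 8.89 total gpa, 99.00 avg credits
  CS: 1 records, 3.99 total gpa, 52.00 avg credits
  History: 3 records, 8.70 total gpa, 95.33 avg credits
  Psychology: 2 records, 5.13 total gpa, 93.00 avg credits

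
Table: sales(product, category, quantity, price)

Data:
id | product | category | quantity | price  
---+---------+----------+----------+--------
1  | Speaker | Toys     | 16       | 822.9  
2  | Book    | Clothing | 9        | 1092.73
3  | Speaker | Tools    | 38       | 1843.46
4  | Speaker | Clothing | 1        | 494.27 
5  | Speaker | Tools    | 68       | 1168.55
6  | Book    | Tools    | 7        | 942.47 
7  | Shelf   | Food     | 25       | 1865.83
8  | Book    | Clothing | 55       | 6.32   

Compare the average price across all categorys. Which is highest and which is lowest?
SELECT category, AVG(price)
FROM sales
GROUP BY category
ORDER BY AVG(price)

All groups:
  Clothing: 531.11
  Toys: 822.90
  Tools: 1318.16
  Food: 1865.83

Highest: Food (1865.83)
Lowest: Clothing (531.11)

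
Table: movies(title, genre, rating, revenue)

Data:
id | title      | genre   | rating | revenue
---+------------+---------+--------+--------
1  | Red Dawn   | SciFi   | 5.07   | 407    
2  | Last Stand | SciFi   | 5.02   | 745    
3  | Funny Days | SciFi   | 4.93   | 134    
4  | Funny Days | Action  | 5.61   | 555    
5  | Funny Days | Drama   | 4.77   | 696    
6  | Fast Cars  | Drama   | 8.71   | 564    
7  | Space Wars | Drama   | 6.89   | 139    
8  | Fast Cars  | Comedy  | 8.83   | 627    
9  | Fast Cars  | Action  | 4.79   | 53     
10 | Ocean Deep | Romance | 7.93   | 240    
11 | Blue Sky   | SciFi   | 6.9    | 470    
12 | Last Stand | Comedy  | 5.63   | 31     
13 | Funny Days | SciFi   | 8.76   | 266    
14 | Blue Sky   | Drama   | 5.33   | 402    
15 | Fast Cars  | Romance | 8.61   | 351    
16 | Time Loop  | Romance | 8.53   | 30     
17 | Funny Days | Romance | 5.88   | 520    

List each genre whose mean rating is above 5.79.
SELECT genre, AVG(rating)
FROM movies
GROUP BY genre
HAVING AVG(rating) > 5.79

Result:
  Comedy: avg=7.23
  Drama: avg=6.43
  Romance: avg=7.74
  SciFi: avg=6.14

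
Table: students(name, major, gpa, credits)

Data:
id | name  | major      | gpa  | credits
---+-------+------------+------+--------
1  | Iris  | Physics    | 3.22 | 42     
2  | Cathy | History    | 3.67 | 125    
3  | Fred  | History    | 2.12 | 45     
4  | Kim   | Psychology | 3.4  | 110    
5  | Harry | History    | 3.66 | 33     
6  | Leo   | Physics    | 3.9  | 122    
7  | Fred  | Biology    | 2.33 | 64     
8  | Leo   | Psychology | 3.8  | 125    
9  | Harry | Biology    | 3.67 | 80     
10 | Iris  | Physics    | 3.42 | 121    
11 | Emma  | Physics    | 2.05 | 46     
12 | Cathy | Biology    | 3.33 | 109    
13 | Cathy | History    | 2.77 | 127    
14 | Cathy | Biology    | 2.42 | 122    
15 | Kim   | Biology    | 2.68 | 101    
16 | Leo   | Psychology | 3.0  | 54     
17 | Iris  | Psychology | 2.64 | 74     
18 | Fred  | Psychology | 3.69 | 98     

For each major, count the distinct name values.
SELECT major, COUNT(DISTINCT name)
FROM students
GROUP BY major

Result:
  Biology: 4 distinct
  History: 3 distinct
  Physics: 3 distinct
  Psychology: 4 distinct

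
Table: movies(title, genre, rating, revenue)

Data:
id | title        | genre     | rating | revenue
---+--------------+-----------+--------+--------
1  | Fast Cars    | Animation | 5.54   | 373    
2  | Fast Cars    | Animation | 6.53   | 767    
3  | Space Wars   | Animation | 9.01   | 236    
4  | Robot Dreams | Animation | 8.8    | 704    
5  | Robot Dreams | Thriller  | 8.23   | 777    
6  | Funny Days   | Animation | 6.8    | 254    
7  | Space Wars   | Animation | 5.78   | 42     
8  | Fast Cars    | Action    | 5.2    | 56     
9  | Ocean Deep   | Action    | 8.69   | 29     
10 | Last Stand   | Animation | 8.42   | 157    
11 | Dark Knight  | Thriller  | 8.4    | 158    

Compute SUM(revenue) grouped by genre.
SELECT genre, SUM(revenue) as result
FROM movies
GROUP BY genre

Result:
  Action: 85
  Animation: 2533
  Thriller: 935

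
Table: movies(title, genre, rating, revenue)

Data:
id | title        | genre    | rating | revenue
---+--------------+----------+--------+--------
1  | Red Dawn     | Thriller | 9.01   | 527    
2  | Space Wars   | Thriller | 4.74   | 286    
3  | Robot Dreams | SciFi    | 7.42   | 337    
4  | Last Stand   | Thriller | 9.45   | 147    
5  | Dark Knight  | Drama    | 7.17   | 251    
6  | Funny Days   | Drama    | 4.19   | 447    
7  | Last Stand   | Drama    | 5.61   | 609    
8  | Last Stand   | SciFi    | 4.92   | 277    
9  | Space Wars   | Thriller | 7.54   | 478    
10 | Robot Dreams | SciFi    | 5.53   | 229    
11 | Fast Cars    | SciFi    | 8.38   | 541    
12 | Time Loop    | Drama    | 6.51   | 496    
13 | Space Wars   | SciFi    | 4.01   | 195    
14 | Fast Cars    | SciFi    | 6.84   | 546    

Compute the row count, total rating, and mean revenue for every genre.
SELECT genre,
       COUNT(*) as cnt,
       SUM(rating) as total_rating,
       AVG(revenue) as avg_revenue
FROM movies
GROUP BY genre

Result:
  Drama: 4 records, 23.48 total rating, 450.75 avg revenue
  SciFi: 6 records, 37.10 total rating, 354.17 avg revenue
  Thriller: 4 records, 30.74 total rating, 359.50 avg revenue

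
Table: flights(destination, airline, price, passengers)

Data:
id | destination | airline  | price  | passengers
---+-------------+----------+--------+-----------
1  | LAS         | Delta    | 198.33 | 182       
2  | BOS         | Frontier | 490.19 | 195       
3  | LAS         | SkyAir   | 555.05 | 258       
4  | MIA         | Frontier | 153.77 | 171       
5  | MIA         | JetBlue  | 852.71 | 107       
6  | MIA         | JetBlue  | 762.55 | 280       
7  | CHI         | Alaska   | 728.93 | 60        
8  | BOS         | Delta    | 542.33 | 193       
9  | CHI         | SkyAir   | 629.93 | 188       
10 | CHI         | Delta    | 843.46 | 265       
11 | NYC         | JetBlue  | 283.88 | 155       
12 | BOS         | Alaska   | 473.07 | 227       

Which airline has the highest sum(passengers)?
SELECT airline, SUM(passengers) as val
FROM flights
GROUP BY airline
ORDER BY val DESC
LIMIT 1

Result: Delta with sum(passengers) = 640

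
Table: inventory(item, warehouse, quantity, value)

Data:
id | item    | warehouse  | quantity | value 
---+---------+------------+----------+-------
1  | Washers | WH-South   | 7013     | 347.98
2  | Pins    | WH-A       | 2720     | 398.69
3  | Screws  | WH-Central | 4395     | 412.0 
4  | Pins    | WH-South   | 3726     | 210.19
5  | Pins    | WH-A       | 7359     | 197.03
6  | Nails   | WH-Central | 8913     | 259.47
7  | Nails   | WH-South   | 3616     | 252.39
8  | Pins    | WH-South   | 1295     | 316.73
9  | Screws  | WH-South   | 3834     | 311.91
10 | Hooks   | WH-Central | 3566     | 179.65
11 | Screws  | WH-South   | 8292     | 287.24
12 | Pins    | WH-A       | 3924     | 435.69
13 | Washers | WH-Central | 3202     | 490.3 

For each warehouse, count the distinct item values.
SELECT warehouse, COUNT(DISTINCT item)
FROM inventory
GROUP BY warehouse

Result:
  WH-A: 1 distinct
  WH-Central: 4 distinct
  WH-South: 4 distinct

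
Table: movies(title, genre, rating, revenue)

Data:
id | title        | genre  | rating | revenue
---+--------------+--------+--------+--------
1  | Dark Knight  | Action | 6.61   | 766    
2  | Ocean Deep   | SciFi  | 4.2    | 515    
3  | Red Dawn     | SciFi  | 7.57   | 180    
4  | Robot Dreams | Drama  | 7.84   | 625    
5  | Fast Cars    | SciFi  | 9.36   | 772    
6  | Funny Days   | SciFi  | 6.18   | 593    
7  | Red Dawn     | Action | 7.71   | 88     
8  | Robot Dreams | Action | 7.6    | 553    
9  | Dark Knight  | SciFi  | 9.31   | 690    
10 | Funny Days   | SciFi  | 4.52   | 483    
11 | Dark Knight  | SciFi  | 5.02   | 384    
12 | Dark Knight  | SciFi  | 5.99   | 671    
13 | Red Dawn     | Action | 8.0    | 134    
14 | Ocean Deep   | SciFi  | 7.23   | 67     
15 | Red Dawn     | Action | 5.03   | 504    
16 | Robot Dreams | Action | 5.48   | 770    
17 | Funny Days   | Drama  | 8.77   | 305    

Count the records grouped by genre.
SELECT genre, COUNT(*) as count
FROM movies
GROUP BY genre

Result:
  Action: 6
  Drama: 2
  SciFi: 9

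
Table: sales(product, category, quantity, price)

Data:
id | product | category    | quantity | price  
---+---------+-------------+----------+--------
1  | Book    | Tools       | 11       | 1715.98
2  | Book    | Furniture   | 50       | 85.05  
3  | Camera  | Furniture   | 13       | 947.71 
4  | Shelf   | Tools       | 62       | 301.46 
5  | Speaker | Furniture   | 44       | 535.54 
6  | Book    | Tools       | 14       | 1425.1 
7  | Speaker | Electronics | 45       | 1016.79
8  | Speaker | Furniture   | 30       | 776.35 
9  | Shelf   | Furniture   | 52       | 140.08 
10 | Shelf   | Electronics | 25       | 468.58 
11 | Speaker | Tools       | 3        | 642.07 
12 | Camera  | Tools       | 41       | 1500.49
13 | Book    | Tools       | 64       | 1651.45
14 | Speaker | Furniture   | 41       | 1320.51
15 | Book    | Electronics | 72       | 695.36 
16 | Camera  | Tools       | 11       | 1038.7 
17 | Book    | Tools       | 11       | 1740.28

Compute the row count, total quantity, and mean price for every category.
SELECT category,
       COUNT(*) as cnt,
       SUM(quantity) as total_quantity,
       AVG(price) as avg_price
FROM sales
GROUP BY category

Result:
  Electronics: 3 records, 142 total quantity, 726.91 avg price
  Furniture: 6 records, 230 total quantity, 634.21 avg price
  Tools: 8 records, 217 total quantity, 1251.94 avg price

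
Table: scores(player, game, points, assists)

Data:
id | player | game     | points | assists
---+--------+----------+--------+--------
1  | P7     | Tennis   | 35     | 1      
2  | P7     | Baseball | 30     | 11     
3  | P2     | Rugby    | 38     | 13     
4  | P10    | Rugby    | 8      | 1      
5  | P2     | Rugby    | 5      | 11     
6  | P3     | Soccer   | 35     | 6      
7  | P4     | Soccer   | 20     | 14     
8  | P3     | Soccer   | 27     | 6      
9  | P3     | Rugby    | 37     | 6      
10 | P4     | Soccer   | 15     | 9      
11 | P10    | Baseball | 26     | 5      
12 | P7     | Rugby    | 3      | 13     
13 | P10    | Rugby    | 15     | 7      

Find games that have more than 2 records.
SELECT game, COUNT(*) as cnt
FROM scores
GROUP BY game
HAVING COUNT(*) > 2

Result:
  Rugby: 6
  Soccer: 4

Note: HAVING filters groups after aggregation, WHERE filters rows before.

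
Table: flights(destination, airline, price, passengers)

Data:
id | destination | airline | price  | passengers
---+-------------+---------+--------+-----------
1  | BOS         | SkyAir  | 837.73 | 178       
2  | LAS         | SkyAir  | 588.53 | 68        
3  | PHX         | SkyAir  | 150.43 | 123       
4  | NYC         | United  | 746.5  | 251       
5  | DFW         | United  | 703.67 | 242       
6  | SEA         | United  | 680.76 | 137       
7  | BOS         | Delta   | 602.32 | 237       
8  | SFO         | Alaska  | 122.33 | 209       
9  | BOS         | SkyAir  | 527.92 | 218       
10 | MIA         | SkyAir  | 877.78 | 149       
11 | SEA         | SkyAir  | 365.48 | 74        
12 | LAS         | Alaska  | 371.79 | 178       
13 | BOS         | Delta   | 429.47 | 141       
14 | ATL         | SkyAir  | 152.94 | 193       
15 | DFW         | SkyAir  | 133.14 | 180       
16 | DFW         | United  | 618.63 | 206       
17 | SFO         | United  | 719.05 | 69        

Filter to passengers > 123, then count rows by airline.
SELECT airline, COUNT(*)
FROM flights
WHERE passengers > 123
GROUP BY airline

Note: WHERE filters rows before grouping.

Result:
  Alaska: 2
  Delta: 2
  SkyAir: 5
  United: 4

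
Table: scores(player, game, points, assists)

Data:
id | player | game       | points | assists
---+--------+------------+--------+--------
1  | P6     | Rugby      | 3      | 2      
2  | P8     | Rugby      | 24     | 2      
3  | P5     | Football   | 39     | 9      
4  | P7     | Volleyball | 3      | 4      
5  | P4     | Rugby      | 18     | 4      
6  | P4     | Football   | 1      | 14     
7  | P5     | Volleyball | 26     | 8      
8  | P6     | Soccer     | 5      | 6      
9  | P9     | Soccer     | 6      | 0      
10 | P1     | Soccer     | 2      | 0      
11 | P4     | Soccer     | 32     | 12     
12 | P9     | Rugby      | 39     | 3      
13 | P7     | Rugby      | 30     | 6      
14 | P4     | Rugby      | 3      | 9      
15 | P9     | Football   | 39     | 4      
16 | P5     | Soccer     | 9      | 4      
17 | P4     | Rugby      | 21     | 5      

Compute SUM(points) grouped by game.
SELECT game, SUM(points) as result
FROM scores
GROUP BY game

Result:
  Football: 79
  Rugby: 138
  Soccer: 54
  Volleyball: 29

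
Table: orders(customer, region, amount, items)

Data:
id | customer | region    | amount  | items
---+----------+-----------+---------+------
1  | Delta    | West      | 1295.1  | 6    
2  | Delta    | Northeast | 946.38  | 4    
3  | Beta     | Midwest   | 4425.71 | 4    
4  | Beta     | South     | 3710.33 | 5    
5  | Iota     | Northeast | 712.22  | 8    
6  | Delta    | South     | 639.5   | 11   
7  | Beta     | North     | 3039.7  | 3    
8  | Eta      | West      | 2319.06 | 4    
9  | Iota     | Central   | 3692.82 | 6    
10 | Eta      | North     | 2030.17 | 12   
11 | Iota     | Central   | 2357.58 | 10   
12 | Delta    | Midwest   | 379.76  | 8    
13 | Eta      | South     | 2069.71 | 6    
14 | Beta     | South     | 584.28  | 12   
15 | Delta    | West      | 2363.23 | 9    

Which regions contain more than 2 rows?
SELECT region, COUNT(*) as cnt
FROM orders
GROUP BY region
HAVING COUNT(*) > 2

Result:
  South: 4
  West: 3

Note: HAVING filters groups after aggregation, WHERE filters rows before.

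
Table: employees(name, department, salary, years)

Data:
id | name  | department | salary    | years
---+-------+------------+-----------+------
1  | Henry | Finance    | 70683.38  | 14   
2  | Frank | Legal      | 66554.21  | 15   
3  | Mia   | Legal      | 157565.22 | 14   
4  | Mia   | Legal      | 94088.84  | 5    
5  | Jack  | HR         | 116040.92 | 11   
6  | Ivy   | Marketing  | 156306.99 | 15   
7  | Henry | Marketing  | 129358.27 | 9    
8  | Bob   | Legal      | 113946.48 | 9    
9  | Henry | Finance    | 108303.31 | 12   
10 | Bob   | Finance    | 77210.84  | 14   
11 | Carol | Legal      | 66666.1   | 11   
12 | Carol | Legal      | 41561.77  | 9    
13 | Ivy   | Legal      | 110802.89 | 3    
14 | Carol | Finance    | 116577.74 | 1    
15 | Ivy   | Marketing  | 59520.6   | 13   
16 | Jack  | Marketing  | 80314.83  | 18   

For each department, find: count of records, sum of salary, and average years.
SELECT department,
       COUNT(*) as cnt,
       SUM(salary) as total_salary,
       AVG(years) as avg_years
FROM employees
GROUP BY department

Result:
  Finance: 4 records, 372775.27 total salary, 10.25 avg years
  HR: 1 records, 116040.92 total salary, 11.00 avg years
  Legal: 7 records, 651185.51 total salary, 9.43 avg years
  Marketing: 4 records, 425500.69 total salary, 13.75 avg years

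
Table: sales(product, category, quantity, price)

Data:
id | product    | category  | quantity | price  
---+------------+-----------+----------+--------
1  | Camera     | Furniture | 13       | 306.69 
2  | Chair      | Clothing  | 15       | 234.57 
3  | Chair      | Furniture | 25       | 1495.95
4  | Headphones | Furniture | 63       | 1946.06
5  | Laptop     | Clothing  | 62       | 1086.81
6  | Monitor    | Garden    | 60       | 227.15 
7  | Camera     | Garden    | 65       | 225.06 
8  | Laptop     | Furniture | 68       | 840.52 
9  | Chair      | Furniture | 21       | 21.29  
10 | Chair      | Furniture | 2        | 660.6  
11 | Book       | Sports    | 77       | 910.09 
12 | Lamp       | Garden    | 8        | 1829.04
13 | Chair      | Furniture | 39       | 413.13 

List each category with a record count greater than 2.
SELECT category, COUNT(*) as cnt
FROM sales
GROUP BY category
HAVING COUNT(*) > 2

Result:
  Furniture: 7
  Garden: 3

Note: HAVING filters groups after aggregation, WHERE filters rows before.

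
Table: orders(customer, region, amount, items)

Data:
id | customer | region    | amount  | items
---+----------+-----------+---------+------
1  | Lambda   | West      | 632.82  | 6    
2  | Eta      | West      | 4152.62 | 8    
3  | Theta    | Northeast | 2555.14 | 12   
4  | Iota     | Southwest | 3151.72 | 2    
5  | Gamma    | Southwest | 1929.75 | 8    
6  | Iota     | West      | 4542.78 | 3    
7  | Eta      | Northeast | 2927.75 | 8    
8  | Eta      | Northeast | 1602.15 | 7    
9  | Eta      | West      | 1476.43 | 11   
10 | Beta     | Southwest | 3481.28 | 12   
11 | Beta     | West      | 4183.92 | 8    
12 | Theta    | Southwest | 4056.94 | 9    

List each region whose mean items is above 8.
SELECT region, AVG(items)
FROM orders
GROUP BY region
HAVING AVG(items) > 8

Result:
  Northeast: avg=9.00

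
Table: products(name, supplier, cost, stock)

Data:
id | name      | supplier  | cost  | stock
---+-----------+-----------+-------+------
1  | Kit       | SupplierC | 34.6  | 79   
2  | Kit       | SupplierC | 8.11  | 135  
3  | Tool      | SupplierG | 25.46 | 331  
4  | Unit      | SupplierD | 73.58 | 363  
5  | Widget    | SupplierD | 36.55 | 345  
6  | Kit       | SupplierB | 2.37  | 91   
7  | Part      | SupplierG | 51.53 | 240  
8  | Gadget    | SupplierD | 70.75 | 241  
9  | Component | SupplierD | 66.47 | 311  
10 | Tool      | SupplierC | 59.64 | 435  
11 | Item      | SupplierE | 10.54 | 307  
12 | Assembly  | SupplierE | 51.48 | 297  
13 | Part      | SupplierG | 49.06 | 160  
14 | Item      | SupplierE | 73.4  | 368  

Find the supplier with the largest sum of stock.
SELECT supplier, SUM(stock) as val
FROM products
GROUP BY supplier
ORDER BY val DESC
LIMIT 1

Result: SupplierD with sum(stock) = 1260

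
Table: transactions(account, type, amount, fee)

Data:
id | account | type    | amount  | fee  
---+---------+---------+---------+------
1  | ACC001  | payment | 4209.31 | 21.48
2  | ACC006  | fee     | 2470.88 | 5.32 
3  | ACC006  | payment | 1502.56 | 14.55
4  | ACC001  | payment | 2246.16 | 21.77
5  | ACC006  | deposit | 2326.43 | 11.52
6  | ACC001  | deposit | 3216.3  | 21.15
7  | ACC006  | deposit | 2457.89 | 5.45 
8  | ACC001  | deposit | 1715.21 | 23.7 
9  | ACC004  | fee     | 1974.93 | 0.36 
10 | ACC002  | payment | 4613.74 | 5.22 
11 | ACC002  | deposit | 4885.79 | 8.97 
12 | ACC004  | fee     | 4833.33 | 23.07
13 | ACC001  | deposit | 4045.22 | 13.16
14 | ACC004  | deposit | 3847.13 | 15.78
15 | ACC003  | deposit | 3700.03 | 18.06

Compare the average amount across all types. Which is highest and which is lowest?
SELECT type, AVG(amount)
FROM transactions
GROUP BY type
ORDER BY AVG(amount)

All groups:
  fee: 3093.05
  payment: 3142.94
  deposit: 3274.25

Highest: deposit (3274.25)
Lowest: fee (3093.05)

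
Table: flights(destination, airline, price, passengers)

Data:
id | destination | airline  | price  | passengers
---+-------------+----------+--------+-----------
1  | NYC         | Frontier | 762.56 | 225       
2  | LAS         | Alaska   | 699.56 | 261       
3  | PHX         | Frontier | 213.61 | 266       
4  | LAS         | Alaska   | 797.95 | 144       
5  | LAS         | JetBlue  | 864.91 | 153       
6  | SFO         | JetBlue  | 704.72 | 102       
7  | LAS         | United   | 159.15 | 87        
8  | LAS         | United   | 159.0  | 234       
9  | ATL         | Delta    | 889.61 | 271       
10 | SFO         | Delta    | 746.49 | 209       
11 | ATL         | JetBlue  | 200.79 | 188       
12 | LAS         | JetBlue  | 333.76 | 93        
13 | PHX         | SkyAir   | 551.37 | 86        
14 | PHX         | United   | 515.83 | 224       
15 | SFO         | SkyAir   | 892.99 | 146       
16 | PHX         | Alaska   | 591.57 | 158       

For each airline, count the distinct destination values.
SELECT airline, COUNT(DISTINCT destination)
FROM flights
GROUP BY airline

Result:
  Alaska: 2 distinct
  Delta: 2 distinct
  Frontier: 2 distinct
  JetBlue: 3 distinct
  SkyAir: 2 distinct
  United: 2 distinct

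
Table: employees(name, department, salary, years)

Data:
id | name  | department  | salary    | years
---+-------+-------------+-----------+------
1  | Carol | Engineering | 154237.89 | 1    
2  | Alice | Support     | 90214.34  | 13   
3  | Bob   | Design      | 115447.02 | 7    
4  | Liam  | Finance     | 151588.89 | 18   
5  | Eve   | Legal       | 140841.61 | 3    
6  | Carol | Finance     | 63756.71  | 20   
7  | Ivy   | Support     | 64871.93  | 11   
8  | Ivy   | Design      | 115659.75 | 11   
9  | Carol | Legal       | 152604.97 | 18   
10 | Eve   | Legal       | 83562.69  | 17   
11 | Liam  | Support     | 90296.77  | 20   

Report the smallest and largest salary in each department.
SELECT department, MIN(salary), MAX(salary)
FROM employees
GROUP BY department

Result:
  Design: min=115447.02, max=115659.75
  Engineering: min=154237.89, max=154237.89
  Finance: min=63756.71, max=151588.89
  Legal: min=83562.69, max=152604.97
  Support: min=64871.93, max=90296.77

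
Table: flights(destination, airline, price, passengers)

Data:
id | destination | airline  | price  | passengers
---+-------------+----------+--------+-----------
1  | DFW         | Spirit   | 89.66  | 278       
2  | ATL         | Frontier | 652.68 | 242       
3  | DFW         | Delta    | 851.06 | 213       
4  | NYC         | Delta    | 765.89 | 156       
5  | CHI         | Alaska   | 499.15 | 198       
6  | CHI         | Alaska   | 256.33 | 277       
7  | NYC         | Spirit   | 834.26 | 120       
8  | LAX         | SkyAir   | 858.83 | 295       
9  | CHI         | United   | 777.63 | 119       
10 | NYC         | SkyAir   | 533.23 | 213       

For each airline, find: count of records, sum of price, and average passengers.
SELECT airline,
       COUNT(*) as cnt,
       SUM(price) as total_price,
       AVG(passengers) as avg_passengers
FROM flights
GROUP BY airline

Result:
  Alaska: 2 records, 755.48 total price, 237.50 avg passengers
  Delta: 2 records, 1616.95 total price, 184.50 avg passengers
  Frontier: 1 records, 652.68 total price, 242.00 avg passengers
  SkyAir: 2 records, 1392.06 total price, 254.00 avg passengers
  Spirit: 2 records, 923.92 total price, 199.00 avg passengers
  United: 1 records, 777.63 total price, 119.00 avg passengers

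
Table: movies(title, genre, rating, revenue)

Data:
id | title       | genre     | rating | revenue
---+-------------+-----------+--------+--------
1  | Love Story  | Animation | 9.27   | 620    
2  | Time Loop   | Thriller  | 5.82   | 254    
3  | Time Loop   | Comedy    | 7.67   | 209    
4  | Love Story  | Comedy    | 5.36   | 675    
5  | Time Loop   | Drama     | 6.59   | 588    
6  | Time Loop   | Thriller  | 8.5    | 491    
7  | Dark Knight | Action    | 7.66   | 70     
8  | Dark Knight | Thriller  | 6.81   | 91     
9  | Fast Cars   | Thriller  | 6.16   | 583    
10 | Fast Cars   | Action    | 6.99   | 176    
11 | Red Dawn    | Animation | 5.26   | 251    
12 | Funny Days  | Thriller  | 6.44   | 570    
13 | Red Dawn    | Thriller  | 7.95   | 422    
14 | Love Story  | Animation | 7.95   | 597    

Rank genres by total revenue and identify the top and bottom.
SELECT genre, SUM(revenue)
FROM movies
GROUP BY genre
ORDER BY SUM(revenue)

All groups:
  Action: 246
  Drama: 588
  Comedy: 884
  Animation: 1468
  Thriller: 2411

Highest: Thriller (2411)
Lowest: Action (246)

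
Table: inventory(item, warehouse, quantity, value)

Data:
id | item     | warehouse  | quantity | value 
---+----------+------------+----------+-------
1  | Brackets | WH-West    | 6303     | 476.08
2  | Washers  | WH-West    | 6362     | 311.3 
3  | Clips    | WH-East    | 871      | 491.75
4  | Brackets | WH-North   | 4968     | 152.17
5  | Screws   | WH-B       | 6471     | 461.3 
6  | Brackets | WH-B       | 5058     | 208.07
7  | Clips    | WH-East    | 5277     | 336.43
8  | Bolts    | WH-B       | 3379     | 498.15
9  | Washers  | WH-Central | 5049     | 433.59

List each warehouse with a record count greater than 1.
SELECT warehouse, COUNT(*) as cnt
FROM inventory
GROUP BY warehouse
HAVING COUNT(*) > 1

Result:
  WH-B: 3
  WH-East: 2
  WH-West: 2

Note: HAVING filters groups after aggregation, WHERE filters rows before.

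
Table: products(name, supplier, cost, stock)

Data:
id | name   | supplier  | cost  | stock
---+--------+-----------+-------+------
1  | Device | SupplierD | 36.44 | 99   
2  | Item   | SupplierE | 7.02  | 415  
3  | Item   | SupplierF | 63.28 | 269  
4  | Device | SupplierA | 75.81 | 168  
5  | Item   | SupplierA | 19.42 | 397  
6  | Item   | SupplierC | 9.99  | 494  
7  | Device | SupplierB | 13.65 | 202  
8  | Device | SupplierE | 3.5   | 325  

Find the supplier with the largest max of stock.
SELECT supplier, MAX(stock) as val
FROM products
GROUP BY supplier
ORDER BY val DESC
LIMIT 1

Result: SupplierC with max(stock) = 494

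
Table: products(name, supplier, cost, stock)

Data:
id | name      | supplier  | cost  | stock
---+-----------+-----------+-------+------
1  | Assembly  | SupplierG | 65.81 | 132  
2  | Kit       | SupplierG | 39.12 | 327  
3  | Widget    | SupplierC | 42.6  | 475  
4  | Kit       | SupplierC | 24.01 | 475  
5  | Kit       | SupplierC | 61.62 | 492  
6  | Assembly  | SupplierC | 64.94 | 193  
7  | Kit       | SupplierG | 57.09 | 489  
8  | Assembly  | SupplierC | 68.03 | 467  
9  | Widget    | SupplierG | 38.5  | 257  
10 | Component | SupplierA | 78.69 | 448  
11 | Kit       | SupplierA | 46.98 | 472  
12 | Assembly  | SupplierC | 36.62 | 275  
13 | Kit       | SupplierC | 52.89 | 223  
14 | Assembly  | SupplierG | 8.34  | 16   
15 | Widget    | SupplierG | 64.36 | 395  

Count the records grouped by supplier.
SELECT supplier, COUNT(*) as count
FROM products
GROUP BY supplier

Result:
  SupplierA: 2
  SupplierC: 7
  SupplierG: 6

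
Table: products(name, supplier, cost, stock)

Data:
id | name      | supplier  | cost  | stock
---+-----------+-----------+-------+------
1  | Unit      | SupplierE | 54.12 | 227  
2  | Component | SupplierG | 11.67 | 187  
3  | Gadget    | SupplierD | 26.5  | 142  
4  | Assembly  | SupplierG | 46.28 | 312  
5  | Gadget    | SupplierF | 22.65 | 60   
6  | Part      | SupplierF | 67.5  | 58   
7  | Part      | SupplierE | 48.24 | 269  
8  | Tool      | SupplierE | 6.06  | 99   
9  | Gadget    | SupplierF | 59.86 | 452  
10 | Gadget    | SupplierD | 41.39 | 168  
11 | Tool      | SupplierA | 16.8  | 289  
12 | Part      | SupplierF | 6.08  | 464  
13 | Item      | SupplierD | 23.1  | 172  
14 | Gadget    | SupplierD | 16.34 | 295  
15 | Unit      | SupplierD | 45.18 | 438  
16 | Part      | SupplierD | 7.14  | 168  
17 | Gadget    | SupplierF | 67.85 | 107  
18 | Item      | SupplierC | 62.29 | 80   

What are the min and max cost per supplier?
SELECT supplier, MIN(cost), MAX(cost)
FROM products
GROUP BY supplier

Result:
  SupplierA: min=16.80, max=16.80
  SupplierC: min=62.29, max=62.29
  SupplierD: min=7.14, max=45.18
  SupplierE: min=6.06, max=54.12
  SupplierF: min=6.08, max=67.85
  SupplierG: min=11.67, max=46.28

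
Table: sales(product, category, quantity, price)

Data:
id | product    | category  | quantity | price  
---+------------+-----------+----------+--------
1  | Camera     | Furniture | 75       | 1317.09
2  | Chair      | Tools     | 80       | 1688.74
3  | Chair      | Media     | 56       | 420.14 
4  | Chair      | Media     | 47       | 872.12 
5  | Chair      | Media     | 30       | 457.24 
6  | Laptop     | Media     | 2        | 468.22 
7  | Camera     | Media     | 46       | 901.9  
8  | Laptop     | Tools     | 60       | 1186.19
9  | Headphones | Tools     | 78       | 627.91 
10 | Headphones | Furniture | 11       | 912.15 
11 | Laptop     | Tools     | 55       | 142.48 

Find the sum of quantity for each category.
SELECT category, SUM(quantity) as result
FROM sales
GROUP BY category

Result:
  Furniture: 86
  Media: 181
  Tools: 273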